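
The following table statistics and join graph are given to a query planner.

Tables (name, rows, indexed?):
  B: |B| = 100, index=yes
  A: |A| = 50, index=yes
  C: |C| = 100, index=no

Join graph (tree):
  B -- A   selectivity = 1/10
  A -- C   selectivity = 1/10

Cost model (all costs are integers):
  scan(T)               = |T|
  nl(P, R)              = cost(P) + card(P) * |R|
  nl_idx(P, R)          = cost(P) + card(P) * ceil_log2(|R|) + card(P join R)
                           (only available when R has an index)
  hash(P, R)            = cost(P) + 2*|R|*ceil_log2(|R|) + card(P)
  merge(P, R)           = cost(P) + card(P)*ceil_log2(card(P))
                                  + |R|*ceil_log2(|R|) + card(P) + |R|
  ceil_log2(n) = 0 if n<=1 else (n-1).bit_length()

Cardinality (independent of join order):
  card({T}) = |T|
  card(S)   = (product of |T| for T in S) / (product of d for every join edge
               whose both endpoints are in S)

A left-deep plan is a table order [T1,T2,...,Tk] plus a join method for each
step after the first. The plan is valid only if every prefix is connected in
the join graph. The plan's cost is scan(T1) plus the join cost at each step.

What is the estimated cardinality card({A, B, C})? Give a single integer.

Tables in S: A(50), B(100), C(100)
Edges inside S: B-A(d=10), A-C(d=10)
numerator = 50 * 100 * 100 = 500000
denominator = 10 * 10 = 100
card(S) = 500000 / 100 = 5000

5000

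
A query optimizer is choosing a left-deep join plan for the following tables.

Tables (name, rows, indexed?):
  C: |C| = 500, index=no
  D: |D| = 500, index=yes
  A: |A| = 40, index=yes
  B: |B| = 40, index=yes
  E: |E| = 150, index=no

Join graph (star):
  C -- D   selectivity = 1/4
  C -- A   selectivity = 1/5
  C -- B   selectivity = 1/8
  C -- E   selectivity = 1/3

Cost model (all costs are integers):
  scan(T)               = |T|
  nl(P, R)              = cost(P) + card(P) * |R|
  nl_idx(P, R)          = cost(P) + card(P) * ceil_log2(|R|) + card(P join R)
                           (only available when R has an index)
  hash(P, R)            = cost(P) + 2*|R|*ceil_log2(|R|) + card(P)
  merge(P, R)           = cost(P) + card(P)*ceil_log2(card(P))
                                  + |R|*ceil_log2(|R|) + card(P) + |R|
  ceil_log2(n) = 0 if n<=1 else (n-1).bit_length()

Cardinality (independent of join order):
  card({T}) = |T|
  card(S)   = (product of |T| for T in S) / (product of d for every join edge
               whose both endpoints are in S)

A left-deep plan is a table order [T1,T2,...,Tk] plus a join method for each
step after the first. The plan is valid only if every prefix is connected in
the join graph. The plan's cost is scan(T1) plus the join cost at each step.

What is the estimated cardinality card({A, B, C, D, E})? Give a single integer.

Tables in S: A(40), B(40), C(500), D(500), E(150)
Edges inside S: C-D(d=4), C-A(d=5), C-B(d=8), C-E(d=3)
numerator = 40 * 40 * 500 * 500 * 150 = 60000000000
denominator = 4 * 5 * 8 * 3 = 480
card(S) = 60000000000 / 480 = 125000000

125000000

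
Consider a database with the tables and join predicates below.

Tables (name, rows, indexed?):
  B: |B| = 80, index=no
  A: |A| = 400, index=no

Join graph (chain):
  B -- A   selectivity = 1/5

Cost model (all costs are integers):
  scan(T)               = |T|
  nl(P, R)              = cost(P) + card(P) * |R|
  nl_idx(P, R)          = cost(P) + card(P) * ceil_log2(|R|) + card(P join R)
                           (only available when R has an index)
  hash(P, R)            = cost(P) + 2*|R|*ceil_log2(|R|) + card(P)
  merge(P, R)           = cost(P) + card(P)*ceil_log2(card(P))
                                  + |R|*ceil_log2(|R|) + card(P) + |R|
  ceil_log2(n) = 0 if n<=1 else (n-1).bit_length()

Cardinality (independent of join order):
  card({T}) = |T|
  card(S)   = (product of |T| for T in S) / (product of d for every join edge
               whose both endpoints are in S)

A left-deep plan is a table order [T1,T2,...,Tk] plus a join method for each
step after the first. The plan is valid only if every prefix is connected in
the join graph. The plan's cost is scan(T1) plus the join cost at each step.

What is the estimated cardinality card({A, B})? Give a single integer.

6400

Tables in S: A(400), B(80)
Edges inside S: B-A(d=5)
numerator = 400 * 80 = 32000
denominator = 5 = 5
card(S) = 32000 / 5 = 6400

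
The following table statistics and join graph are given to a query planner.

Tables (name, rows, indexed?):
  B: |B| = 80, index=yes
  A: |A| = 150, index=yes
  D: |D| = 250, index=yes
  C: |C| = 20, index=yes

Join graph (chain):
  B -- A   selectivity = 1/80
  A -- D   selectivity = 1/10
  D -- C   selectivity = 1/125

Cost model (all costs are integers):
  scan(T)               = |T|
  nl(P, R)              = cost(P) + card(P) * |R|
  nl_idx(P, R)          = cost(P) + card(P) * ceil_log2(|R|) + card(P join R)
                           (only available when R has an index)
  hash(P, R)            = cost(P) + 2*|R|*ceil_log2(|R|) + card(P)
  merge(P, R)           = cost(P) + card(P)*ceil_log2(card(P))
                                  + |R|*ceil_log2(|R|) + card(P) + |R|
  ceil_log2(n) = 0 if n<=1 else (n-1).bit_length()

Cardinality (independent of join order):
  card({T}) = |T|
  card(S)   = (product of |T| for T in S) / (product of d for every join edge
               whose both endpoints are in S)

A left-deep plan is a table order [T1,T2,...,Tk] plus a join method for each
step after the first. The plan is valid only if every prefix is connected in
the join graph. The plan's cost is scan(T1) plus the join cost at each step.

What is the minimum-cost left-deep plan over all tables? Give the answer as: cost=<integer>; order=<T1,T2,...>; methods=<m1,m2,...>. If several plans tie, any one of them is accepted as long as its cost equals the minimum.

Selinger DP (subsets sized 1..n):
  {B}: scan cost=80, card=80
  {A}: scan cost=150, card=150
  {D}: scan cost=250, card=250
  {C}: scan cost=20, card=20
  {AB}: card=150; try (A,nl_idx)→870, (B,nl_idx)→1350, (B,hash)→1420, (A,merge)→2070, (B,merge)→2140, (A,hash)→2560 …(+2); best=870 via (A,nl_idx)
  {AD}: card=3750; try (A,hash)→2900, (D,merge)→3750, (A,merge)→3850, (D,hash)→4300, (D,nl_idx)→5100, (A,nl_idx)→6000 …(+2); best=2900 via (A,hash)
  {CD}: card=40; try (D,nl_idx)→220, (C,hash)→700, (C,nl_idx)→1540, (D,merge)→2390, (C,merge)→2620, (D,hash)→4040 …(+2); best=220 via (D,nl_idx)
  {ABD}: card=3750; try (D,merge)→4470, (D,hash)→5020, (D,nl_idx)→5820, (B,hash)→7770, (B,nl_idx)→32900, (D,nl)→38370 …(+2); best=4470 via (D,merge)
  {ACD}: card=600; try (A,nl_idx)→1140, (A,merge)→1850, (A,hash)→2660, (A,nl)→6220, (C,hash)→6850, (C,nl_idx)→22250 …(+2); best=1140 via (A,nl_idx)
  {ABCD}: card=600; try (B,hash)→2860, (B,nl_idx)→5940, (B,merge)→8380, (C,hash)→8420, (C,nl_idx)→23820, (B,nl)→49140 …(+2); best=2860 via (B,hash)

cost=2860; order=C,D,A,B; methods=nl_idx,nl_idx,hash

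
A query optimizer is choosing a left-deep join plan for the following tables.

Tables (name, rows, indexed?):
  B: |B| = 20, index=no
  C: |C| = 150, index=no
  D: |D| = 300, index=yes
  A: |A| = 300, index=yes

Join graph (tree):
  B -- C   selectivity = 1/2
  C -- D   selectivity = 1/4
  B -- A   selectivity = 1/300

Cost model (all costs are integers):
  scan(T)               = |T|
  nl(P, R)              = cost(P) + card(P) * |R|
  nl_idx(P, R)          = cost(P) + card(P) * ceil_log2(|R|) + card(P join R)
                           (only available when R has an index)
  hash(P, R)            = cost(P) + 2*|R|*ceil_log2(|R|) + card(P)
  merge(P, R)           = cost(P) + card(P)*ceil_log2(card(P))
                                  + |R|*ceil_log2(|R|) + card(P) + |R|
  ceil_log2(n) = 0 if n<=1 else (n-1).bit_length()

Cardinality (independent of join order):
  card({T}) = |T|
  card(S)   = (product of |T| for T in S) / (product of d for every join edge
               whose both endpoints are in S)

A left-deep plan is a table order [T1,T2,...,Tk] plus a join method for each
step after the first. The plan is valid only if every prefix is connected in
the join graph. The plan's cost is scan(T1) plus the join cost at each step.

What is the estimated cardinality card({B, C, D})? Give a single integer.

112500

Tables in S: B(20), C(150), D(300)
Edges inside S: B-C(d=2), C-D(d=4)
numerator = 20 * 150 * 300 = 900000
denominator = 2 * 4 = 8
card(S) = 900000 / 8 = 112500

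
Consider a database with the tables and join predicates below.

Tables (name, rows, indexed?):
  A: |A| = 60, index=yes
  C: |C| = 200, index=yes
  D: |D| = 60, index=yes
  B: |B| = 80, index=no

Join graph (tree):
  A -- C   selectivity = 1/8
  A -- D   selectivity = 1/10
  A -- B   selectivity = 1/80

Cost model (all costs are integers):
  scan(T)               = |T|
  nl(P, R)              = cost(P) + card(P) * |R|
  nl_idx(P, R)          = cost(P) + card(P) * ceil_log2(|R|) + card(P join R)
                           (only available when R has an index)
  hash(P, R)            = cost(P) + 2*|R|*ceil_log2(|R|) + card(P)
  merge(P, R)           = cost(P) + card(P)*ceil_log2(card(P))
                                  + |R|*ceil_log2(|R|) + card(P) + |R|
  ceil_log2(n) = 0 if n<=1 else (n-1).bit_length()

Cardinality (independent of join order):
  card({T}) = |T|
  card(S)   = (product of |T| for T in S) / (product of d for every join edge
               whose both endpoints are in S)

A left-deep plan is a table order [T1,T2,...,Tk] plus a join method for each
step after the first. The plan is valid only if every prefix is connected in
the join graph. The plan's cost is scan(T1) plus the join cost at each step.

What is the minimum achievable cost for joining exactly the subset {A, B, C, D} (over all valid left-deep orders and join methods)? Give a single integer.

Selinger DP over subsets of {A,B,C,D}:
  {A}: scan cost=60, card=60
  {C}: scan cost=200, card=200
  {D}: scan cost=60, card=60
  {B}: scan cost=80, card=80
  {AC}: card=1500; try (A,hash)→1120, (C,nl_idx)→2040, (C,merge)→2280, (A,merge)→2420, (A,nl_idx)→2900, (C,hash)→3320 …(+2); best=1120 via (A,hash)
  {AD}: card=360; try (D,nl_idx)→780, (A,nl_idx)→780, (D,hash)→840, (A,hash)→840, (D,merge)→900, (A,merge)→900 …(+2); best=780 via (D,nl_idx)
  {AB}: card=60; try (A,nl_idx)→620, (A,hash)→880, (B,merge)→1120, (A,merge)→1140, (B,hash)→1240, (B,nl)→4860 …(+1); best=620 via (A,nl_idx)
  {ACD}: card=9000; try (D,hash)→3340, (C,hash)→4340, (C,merge)→6180, (C,nl_idx)→12660, (D,nl_idx)→19120, (D,merge)→19540 …(+2); best=3340 via (D,hash)
  {ABC}: card=1500; try (C,nl_idx)→2600, (C,merge)→2840, (B,hash)→3740, (C,hash)→3880, (C,nl)→12620, (B,merge)→19760 …(+1); best=2600 via (C,nl_idx)
  {ABD}: card=360; try (D,nl_idx)→1340, (D,hash)→1400, (D,merge)→1460, (B,hash)→2260, (D,nl)→4220, (B,merge)→5020 …(+1); best=1340 via (D,nl_idx)
  {ABCD}: card=9000; try (D,hash)→4820, (C,hash)→4900, (C,merge)→6740, (C,nl_idx)→13220, (B,hash)→13460, (D,nl_idx)→20600 …(+5); best=4820 via (D,hash)

4820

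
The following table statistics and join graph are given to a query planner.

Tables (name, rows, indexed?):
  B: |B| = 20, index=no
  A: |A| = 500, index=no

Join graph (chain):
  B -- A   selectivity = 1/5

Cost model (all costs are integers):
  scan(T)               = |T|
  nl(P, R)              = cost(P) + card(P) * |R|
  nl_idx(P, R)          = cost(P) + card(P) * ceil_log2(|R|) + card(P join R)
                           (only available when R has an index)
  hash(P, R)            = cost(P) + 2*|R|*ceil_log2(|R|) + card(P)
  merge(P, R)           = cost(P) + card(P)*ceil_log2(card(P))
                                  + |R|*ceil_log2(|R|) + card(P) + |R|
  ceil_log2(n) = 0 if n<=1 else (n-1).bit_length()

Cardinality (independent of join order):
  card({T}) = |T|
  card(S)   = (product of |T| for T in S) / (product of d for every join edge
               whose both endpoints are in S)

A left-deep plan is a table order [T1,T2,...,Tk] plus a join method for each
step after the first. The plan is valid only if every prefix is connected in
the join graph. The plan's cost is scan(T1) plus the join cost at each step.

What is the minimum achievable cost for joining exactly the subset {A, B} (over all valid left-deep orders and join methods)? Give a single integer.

1200

Selinger DP over subsets of {A,B}:
  {B}: scan cost=20, card=20
  {A}: scan cost=500, card=500
  {AB}: card=2000; try (B,hash)→1200, (A,merge)→5140, (B,merge)→5620, (A,hash)→9040, (A,nl)→10020, (B,nl)→10500; best=1200 via (B,hash)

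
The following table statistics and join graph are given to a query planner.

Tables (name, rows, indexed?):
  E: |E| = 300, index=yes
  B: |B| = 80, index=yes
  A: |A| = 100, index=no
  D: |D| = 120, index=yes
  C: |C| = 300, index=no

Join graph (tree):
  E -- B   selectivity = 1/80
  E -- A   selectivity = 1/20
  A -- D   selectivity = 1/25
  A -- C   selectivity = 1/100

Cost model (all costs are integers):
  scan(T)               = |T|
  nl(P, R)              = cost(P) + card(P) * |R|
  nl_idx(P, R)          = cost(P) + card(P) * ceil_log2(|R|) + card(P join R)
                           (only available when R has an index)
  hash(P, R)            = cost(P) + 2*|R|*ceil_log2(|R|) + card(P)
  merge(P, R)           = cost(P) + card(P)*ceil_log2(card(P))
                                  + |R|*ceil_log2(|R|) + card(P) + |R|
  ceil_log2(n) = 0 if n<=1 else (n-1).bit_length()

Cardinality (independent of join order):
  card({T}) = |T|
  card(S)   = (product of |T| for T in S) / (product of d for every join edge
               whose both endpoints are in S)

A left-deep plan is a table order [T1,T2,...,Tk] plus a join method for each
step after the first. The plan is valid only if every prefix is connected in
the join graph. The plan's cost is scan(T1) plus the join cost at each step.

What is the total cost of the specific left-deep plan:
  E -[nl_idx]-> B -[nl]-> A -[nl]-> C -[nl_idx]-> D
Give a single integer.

535800

step 1: scan E: cost=300, card=300
step 2: join B via nl_idx
    card(P join B) = 300*80/(80) = 300
    cost = 300 + 300*7 + 300 = 2700
step 3: join A via nl
    card(P join A) = 300*100/(20) = 1500
    cost = 2700 + 300*100 = 32700
step 4: join C via nl
    card(P join C) = 1500*300/(100) = 4500
    cost = 32700 + 1500*300 = 482700
step 5: join D via nl_idx
    card(P join D) = 4500*120/(25) = 21600
    cost = 482700 + 4500*7 + 21600 = 535800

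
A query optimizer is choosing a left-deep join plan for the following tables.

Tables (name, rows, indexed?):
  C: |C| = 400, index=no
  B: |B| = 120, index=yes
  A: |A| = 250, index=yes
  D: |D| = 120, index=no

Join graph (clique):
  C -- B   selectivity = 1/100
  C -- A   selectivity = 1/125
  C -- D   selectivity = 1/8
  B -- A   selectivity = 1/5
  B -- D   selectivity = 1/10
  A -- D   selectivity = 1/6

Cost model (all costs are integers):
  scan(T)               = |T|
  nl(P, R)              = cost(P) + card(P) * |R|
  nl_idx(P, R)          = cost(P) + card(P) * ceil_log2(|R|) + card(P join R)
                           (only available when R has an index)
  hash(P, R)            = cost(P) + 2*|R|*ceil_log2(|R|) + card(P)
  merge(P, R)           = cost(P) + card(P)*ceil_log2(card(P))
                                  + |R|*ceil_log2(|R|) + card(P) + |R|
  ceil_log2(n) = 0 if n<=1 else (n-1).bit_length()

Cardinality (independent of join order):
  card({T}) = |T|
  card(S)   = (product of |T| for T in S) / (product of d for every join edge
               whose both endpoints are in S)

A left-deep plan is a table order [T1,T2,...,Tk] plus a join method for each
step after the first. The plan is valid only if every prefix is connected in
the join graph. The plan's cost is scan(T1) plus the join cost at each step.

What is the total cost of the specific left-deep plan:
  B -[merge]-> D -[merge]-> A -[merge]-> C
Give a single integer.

step 1: scan B: cost=120, card=120
step 2: join D via merge
    card(P join D) = 120*120/(10) = 1440
    cost = 120 + 120*7 + 120*7 + 120 + 120 = 2040
step 3: join A via merge
    card(P join A) = 1440*250/(5*6) = 12000
    cost = 2040 + 1440*11 + 250*8 + 1440 + 250 = 21570
step 4: join C via merge
    card(P join C) = 12000*400/(100*125*8) = 48
    cost = 21570 + 12000*14 + 400*9 + 12000 + 400 = 205570

205570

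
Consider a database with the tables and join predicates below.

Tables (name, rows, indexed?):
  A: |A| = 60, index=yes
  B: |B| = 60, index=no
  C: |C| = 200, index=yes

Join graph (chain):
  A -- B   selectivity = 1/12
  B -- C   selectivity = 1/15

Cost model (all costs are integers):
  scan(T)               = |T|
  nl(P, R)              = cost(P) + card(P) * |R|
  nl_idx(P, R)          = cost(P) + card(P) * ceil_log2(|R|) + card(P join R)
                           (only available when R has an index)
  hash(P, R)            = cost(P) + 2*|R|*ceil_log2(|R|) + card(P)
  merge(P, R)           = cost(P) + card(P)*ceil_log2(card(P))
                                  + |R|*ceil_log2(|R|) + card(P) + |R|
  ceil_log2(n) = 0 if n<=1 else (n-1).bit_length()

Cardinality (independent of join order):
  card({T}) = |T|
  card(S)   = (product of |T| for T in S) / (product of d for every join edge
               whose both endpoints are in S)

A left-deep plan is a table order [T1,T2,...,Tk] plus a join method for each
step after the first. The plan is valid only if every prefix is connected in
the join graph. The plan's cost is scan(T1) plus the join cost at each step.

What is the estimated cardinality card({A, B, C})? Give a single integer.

4000

Tables in S: A(60), B(60), C(200)
Edges inside S: A-B(d=12), B-C(d=15)
numerator = 60 * 60 * 200 = 720000
denominator = 12 * 15 = 180
card(S) = 720000 / 180 = 4000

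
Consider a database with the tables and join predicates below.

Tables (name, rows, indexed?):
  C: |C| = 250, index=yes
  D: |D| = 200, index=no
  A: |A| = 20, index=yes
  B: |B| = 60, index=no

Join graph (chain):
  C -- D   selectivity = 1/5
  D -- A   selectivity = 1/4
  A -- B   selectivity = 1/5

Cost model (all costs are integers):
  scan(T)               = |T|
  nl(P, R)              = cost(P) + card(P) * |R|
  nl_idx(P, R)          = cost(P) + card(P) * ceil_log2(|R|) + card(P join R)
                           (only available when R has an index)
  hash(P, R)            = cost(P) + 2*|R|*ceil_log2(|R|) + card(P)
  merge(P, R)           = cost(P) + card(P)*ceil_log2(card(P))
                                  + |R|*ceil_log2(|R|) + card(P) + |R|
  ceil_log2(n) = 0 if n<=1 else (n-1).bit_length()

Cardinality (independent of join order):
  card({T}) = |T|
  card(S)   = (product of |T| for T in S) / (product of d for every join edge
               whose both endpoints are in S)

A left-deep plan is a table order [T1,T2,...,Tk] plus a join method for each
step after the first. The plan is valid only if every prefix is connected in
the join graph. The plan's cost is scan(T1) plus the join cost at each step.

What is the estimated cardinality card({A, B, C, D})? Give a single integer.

600000

Tables in S: A(20), B(60), C(250), D(200)
Edges inside S: C-D(d=5), D-A(d=4), A-B(d=5)
numerator = 20 * 60 * 250 * 200 = 60000000
denominator = 5 * 4 * 5 = 100
card(S) = 60000000 / 100 = 600000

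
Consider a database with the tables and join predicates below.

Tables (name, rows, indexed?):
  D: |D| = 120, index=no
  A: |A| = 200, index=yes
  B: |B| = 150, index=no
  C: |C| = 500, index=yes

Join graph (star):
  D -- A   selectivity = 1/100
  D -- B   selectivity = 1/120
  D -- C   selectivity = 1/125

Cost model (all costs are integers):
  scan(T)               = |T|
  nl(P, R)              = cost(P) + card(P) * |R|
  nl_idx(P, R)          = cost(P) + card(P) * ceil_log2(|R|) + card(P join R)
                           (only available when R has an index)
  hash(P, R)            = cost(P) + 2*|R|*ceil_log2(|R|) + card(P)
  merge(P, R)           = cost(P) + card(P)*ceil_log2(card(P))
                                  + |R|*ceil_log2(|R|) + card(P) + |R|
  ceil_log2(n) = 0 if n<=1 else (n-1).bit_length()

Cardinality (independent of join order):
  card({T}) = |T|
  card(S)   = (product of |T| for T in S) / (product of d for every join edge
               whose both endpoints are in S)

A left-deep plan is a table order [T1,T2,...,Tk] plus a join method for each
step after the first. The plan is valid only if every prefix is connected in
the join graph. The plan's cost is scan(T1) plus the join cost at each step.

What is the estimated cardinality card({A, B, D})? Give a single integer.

Tables in S: A(200), B(150), D(120)
Edges inside S: D-A(d=100), D-B(d=120)
numerator = 200 * 150 * 120 = 3600000
denominator = 100 * 120 = 12000
card(S) = 3600000 / 12000 = 300

300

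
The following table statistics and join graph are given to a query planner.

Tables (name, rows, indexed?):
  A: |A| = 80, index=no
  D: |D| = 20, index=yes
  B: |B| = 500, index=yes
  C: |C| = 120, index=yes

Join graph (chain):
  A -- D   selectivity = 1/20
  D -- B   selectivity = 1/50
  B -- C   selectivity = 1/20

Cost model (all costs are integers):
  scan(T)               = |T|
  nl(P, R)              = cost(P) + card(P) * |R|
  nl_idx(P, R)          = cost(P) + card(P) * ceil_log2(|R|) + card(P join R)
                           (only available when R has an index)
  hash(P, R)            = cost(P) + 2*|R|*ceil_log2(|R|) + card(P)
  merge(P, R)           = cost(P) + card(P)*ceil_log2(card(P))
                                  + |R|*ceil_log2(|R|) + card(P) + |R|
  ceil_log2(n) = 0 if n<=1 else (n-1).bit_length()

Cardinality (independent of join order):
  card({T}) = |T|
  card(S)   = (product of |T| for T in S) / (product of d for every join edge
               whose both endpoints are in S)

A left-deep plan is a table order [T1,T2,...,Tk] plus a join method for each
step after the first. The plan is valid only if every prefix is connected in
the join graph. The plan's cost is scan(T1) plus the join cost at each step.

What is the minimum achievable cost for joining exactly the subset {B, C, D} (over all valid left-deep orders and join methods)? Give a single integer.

2280

Selinger DP over subsets of {B,C,D}:
  {D}: scan cost=20, card=20
  {B}: scan cost=500, card=500
  {C}: scan cost=120, card=120
  {BD}: card=200; try (B,nl_idx)→400, (D,hash)→1200, (D,nl_idx)→3200, (B,merge)→5140, (D,merge)→5620, (B,hash)→9040 …(+2); best=400 via (B,nl_idx)
  {BC}: card=3000; try (C,hash)→2680, (B,nl_idx)→4200, (B,merge)→6080, (C,merge)→6460, (C,nl_idx)→7000, (B,hash)→9240 …(+2); best=2680 via (C,hash)
  {BCD}: card=1200; try (C,hash)→2280, (C,nl_idx)→3000, (C,merge)→3160, (D,hash)→5880, (D,nl_idx)→18880, (C,nl)→24400 …(+2); best=2280 via (C,hash)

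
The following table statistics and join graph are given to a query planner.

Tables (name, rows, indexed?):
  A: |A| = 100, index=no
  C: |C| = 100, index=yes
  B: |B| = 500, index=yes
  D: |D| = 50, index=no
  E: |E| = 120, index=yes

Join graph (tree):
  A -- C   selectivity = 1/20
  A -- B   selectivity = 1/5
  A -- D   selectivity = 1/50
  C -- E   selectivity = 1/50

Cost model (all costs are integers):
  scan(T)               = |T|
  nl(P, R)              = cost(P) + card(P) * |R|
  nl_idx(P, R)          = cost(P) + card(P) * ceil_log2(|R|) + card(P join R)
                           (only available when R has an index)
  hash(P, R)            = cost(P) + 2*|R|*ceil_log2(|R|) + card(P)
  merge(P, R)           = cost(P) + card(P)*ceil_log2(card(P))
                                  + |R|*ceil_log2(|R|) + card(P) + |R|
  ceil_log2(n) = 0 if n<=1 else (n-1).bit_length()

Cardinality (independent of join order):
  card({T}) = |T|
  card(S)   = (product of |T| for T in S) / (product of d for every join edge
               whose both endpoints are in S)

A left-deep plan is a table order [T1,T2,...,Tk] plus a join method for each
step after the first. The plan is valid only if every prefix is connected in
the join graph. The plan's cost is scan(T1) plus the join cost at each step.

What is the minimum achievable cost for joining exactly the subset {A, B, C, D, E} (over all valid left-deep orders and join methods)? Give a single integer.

Selinger DP over subsets of {A,B,C,D,E}:
  {A}: scan cost=100, card=100
  {C}: scan cost=100, card=100
  {B}: scan cost=500, card=500
  {D}: scan cost=50, card=50
  {E}: scan cost=120, card=120
  {AC}: card=500; try (C,nl_idx)→1300, (C,hash)→1600, (A,hash)→1600, (C,merge)→1700, (A,merge)→1700, (C,nl)→10100 …(+1); best=1300 via (C,nl_idx)
  {AB}: card=10000; try (A,hash)→2400, (B,merge)→5900, (A,merge)→6300, (B,hash)→9200, (B,nl_idx)→11000, (B,nl)→50100 …(+1); best=2400 via (A,hash)
  {AD}: card=100; try (D,hash)→800, (A,merge)→1200, (D,merge)→1250, (A,hash)→1500, (A,nl)→5050, (D,nl)→5100; best=800 via (D,hash)
  {CE}: card=240; try (E,nl_idx)→1040, (C,nl_idx)→1200, (C,hash)→1640, (E,merge)→1860, (E,hash)→1880, (C,merge)→1880 …(+2); best=1040 via (E,nl_idx)
  {ABC}: card=50000; try (B,hash)→10800, (B,merge)→11300, (C,hash)→13800, (B,nl_idx)→55800, (C,nl_idx)→122400, (C,merge)→153200 …(+2); best=10800 via (B,hash)
  {ACD}: card=500; try (C,nl_idx)→2000, (C,hash)→2300, (D,hash)→2400, (C,merge)→2400, (D,merge)→6650, (C,nl)→10800 …(+1); best=2000 via (C,nl_idx)
  {ACE}: card=1200; try (A,hash)→2680, (E,hash)→3480, (A,merge)→4000, (E,nl_idx)→6000, (E,merge)→7260, (A,nl)→25040 …(+1); best=2680 via (A,hash)
  {ABD}: card=10000; try (B,merge)→6600, (B,hash)→9900, (B,nl_idx)→11700, (D,hash)→13000, (B,nl)→50800, (D,merge)→152750 …(+1); best=6600 via (B,merge)
  {ABCD}: card=50000; try (B,hash)→11500, (B,merge)→12000, (C,hash)→18000, (B,nl_idx)→56500, (D,hash)→61400, (C,nl_idx)→126600 …(+5); best=11500 via (B,hash)
  {ABCE}: card=120000; try (B,hash)→12880, (B,merge)→22080, (E,hash)→62480, (B,nl_idx)→133480, (E,nl_idx)→480800, (B,nl)→602680 …(+2); best=12880 via (B,hash)
  {ACDE}: card=1200; try (E,hash)→4180, (D,hash)→4480, (E,nl_idx)→6700, (E,merge)→7960, (D,merge)→17430, (E,nl)→62000 …(+1); best=4180 via (E,hash)
  {ABCDE}: card=120000; try (B,hash)→14380, (B,merge)→23580, (E,hash)→63180, (D,hash)→133480, (B,nl_idx)→134980, (E,nl_idx)→481500 …(+5); best=14380 via (B,hash)

14380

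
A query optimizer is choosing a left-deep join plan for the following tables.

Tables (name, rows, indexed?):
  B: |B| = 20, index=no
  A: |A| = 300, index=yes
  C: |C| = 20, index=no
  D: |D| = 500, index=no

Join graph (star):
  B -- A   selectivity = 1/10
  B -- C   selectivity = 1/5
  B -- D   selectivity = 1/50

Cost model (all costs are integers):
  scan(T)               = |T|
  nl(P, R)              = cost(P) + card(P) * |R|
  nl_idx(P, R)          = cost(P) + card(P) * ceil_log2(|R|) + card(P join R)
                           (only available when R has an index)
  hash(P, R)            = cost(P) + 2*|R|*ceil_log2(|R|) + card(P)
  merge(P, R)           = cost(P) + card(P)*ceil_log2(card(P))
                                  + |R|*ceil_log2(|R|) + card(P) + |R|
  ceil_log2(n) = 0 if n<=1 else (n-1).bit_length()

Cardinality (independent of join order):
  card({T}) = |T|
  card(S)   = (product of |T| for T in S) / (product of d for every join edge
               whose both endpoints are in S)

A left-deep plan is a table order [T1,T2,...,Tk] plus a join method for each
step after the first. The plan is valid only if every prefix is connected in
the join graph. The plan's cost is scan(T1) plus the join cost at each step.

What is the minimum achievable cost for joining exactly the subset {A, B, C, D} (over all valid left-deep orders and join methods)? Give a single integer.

7800

Selinger DP over subsets of {A,B,C,D}:
  {B}: scan cost=20, card=20
  {A}: scan cost=300, card=300
  {C}: scan cost=20, card=20
  {D}: scan cost=500, card=500
  {AB}: card=600; try (B,hash)→800, (A,nl_idx)→800, (A,merge)→3140, (B,merge)→3420, (A,hash)→5440, (A,nl)→6020 …(+1); best=800 via (B,hash)
  {BC}: card=80; try (C,hash)→240, (B,hash)→240, (C,merge)→260, (B,merge)→260, (C,nl)→420, (B,nl)→420; best=240 via (C,hash)
  {BD}: card=200; try (B,hash)→1200, (D,merge)→5140, (B,merge)→5620, (D,hash)→9040, (D,nl)→10020, (B,nl)→10500; best=1200 via (B,hash)
  {ABC}: card=2400; try (C,hash)→1600, (A,nl_idx)→3360, (A,merge)→3880, (A,hash)→5720, (C,merge)→7520, (C,nl)→12800 …(+1); best=1600 via (C,hash)
  {ABD}: card=6000; try (A,merge)→6000, (A,hash)→6800, (A,nl_idx)→9000, (D,hash)→10400, (D,merge)→12400, (A,nl)→61200 …(+1); best=6000 via (A,merge)
  {BCD}: card=800; try (C,hash)→1600, (C,merge)→3120, (C,nl)→5200, (D,merge)→5880, (D,hash)→9320, (D,nl)→40240; best=1600 via (C,hash)
  {ABCD}: card=24000; try (A,hash)→7800, (C,hash)→12200, (D,hash)→13000, (A,merge)→13400, (A,nl_idx)→32800, (D,merge)→37800 …(+4); best=7800 via (A,hash)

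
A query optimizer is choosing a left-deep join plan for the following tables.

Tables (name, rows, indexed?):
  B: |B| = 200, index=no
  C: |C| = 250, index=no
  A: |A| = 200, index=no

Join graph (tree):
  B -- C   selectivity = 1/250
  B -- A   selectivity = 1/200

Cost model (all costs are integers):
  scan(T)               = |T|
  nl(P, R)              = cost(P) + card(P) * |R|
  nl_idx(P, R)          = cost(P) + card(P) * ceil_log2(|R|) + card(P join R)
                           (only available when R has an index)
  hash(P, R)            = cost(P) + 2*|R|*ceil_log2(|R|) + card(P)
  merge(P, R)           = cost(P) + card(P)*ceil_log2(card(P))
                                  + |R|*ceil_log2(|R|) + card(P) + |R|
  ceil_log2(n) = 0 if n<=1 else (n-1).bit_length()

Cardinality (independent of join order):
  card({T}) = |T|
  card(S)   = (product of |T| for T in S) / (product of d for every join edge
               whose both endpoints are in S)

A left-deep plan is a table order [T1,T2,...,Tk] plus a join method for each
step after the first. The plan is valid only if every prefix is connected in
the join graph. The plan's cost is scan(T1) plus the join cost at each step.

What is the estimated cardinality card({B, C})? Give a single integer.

Tables in S: B(200), C(250)
Edges inside S: B-C(d=250)
numerator = 200 * 250 = 50000
denominator = 250 = 250
card(S) = 50000 / 250 = 200

200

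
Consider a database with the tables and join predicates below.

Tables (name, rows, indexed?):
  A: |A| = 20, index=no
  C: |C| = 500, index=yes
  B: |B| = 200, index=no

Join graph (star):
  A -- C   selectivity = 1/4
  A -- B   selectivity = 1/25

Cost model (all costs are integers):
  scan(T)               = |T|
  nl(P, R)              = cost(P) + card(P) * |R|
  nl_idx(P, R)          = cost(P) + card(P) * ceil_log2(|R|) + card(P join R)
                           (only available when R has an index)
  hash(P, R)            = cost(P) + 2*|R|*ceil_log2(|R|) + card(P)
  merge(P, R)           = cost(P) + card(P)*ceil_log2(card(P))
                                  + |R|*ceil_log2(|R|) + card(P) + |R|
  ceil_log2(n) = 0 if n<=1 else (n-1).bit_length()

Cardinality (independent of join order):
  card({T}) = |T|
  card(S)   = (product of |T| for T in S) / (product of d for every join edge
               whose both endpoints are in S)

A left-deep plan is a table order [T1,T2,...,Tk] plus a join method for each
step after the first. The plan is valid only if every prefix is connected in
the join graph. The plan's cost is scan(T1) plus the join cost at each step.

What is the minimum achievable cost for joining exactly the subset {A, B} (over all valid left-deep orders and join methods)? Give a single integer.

600

Selinger DP over subsets of {A,B}:
  {A}: scan cost=20, card=20
  {B}: scan cost=200, card=200
  {AB}: card=160; try (A,hash)→600, (B,merge)→1940, (A,merge)→2120, (B,hash)→3240, (B,nl)→4020, (A,nl)→4200; best=600 via (A,hash)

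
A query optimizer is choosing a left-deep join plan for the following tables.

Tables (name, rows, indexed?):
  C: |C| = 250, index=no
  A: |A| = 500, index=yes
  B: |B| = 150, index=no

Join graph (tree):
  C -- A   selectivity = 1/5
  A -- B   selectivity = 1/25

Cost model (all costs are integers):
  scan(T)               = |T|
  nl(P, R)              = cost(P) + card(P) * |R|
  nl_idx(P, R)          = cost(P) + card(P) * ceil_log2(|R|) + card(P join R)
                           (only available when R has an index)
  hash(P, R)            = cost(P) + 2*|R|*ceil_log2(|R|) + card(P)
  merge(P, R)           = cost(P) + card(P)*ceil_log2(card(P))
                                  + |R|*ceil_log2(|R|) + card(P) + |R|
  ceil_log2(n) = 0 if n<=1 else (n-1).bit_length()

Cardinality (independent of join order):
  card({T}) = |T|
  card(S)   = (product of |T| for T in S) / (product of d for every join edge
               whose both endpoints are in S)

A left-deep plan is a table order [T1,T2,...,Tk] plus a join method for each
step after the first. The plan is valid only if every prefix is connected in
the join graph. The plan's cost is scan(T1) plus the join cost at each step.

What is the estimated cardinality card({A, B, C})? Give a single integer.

150000

Tables in S: A(500), B(150), C(250)
Edges inside S: C-A(d=5), A-B(d=25)
numerator = 500 * 150 * 250 = 18750000
denominator = 5 * 25 = 125
card(S) = 18750000 / 125 = 150000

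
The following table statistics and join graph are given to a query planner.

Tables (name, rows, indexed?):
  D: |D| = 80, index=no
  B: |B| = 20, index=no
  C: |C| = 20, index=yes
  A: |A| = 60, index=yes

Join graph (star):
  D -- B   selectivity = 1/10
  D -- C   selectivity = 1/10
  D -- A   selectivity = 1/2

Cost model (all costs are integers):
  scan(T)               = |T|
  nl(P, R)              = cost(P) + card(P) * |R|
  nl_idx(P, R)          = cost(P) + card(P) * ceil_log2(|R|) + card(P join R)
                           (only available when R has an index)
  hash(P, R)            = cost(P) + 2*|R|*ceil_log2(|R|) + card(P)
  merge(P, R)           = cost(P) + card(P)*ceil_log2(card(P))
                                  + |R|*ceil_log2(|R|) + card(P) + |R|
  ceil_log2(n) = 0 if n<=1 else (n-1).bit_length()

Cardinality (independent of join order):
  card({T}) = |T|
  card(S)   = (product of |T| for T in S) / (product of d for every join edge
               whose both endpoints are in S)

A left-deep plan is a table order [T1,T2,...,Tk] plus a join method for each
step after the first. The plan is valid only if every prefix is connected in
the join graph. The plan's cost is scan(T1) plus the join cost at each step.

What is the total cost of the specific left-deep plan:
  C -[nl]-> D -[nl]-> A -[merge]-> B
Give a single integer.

step 1: scan C: cost=20, card=20
step 2: join D via nl
    card(P join D) = 20*80/(10) = 160
    cost = 20 + 20*80 = 1620
step 3: join A via nl
    card(P join A) = 160*60/(2) = 4800
    cost = 1620 + 160*60 = 11220
step 4: join B via merge
    card(P join B) = 4800*20/(10) = 9600
    cost = 11220 + 4800*13 + 20*5 + 4800 + 20 = 78540

78540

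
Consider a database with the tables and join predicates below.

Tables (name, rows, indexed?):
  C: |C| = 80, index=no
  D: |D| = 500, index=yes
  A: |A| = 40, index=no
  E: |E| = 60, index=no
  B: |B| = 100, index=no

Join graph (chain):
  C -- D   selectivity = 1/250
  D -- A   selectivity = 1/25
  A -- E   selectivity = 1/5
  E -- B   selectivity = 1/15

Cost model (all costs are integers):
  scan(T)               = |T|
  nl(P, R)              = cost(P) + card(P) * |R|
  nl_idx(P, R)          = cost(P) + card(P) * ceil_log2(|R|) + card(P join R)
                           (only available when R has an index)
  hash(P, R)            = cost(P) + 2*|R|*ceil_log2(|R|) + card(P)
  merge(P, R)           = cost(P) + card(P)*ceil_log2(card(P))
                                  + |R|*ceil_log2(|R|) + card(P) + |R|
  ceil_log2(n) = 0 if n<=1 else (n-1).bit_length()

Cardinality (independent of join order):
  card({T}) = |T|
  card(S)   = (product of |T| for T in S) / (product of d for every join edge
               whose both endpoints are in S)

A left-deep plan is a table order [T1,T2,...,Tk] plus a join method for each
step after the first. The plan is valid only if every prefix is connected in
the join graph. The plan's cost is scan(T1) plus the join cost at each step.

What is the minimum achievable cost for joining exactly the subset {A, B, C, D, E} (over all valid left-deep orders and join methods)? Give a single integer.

7048

Selinger DP over subsets of {A,B,C,D,E}:
  {C}: scan cost=80, card=80
  {D}: scan cost=500, card=500
  {A}: scan cost=40, card=40
  {E}: scan cost=60, card=60
  {B}: scan cost=100, card=100
  {CD}: card=160; try (D,nl_idx)→960, (C,hash)→2120, (D,merge)→5720, (C,merge)→6140, (D,hash)→9160, (D,nl)→40080 …(+1); best=960 via (D,nl_idx)
  {AD}: card=800; try (D,nl_idx)→1200, (A,hash)→1480, (D,merge)→5320, (A,merge)→5780, (D,hash)→9080, (D,nl)→20040 …(+1); best=1200 via (D,nl_idx)
  {AE}: card=480; try (A,hash)→600, (E,merge)→740, (A,merge)→760, (E,hash)→800, (E,nl)→2440, (A,nl)→2460; best=600 via (A,hash)
  {BE}: card=400; try (E,hash)→920, (B,merge)→1280, (E,merge)→1320, (B,hash)→1520, (B,nl)→6060, (E,nl)→6100; best=920 via (E,hash)
  {ACD}: card=256; try (A,hash)→1600, (A,merge)→2680, (C,hash)→3120, (A,nl)→7360, (C,merge)→10640, (C,nl)→65200; best=1600 via (A,hash)
  {ADE}: card=9600; try (E,hash)→2720, (D,hash)→10080, (D,merge)→10400, (E,merge)→10420, (D,nl_idx)→14520, (E,nl)→49200 …(+1); best=2720 via (E,hash)
  {ABE}: card=3200; try (A,hash)→1800, (B,hash)→2480, (A,merge)→5200, (B,merge)→6200, (A,nl)→16920, (B,nl)→48600; best=1800 via (A,hash)
  {ACDE}: card=3072; try (E,hash)→2576, (E,merge)→4324, (C,hash)→13440, (E,nl)→16960, (C,merge)→147360, (C,nl)→770720; best=2576 via (E,hash)
  {ABDE}: card=64000; try (B,hash)→13720, (D,hash)→14000, (D,merge)→48400, (D,nl_idx)→94600, (B,merge)→147520, (B,nl)→962720 …(+1); best=13720 via (B,hash)
  {ABCDE}: card=20480; try (B,hash)→7048, (B,merge)→43312, (C,hash)→78840, (B,nl)→309776, (C,merge)→1102360, (C,nl)→5133720; best=7048 via (B,hash)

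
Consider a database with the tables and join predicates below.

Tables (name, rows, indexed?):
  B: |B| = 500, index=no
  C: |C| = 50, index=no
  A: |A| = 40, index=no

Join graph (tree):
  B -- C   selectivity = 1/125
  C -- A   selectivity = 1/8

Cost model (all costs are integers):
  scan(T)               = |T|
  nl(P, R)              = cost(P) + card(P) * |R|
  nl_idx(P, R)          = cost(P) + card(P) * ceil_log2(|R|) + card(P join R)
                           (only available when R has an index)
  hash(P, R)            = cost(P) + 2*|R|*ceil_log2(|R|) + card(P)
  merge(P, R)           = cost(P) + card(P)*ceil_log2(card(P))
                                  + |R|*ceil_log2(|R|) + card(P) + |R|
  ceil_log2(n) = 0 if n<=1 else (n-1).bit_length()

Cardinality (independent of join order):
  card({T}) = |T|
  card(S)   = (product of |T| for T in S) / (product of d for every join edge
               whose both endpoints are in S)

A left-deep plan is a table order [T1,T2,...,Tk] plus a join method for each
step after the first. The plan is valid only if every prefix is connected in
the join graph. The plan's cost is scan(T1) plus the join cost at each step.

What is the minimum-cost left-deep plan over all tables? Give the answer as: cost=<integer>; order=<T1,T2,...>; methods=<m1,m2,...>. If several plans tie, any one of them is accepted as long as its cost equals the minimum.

cost=2280; order=B,C,A; methods=hash,hash

Selinger DP (subsets sized 1..n):
  {B}: scan cost=500, card=500
  {C}: scan cost=50, card=50
  {A}: scan cost=40, card=40
  {BC}: card=200; try (C,hash)→1600, (B,merge)→5400, (C,merge)→5850, (B,hash)→9100, (B,nl)→25050, (C,nl)→25500; best=1600 via (C,hash)
  {AC}: card=250; try (A,hash)→580, (C,merge)→670, (C,hash)→680, (A,merge)→680, (C,nl)→2040, (A,nl)→2050; best=580 via (A,hash)
  {ABC}: card=1000; try (A,hash)→2280, (A,merge)→3680, (B,merge)→7830, (A,nl)→9600, (B,hash)→9830, (B,nl)→125580; best=2280 via (A,hash)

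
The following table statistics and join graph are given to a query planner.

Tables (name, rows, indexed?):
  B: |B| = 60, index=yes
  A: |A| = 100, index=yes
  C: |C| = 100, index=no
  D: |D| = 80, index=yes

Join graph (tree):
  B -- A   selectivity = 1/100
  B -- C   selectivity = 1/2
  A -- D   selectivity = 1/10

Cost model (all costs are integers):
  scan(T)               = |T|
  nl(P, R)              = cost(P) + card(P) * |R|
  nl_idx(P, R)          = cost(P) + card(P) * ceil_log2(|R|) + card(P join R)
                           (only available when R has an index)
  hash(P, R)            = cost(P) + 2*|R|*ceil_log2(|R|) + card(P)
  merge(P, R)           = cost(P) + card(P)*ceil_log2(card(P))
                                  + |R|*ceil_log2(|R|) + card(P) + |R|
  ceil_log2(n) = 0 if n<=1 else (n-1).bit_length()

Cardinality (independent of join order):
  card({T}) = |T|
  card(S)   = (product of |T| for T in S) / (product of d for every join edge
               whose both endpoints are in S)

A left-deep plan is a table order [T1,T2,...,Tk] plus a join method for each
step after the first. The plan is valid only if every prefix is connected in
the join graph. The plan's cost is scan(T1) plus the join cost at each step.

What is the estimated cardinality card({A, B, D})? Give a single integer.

Tables in S: A(100), B(60), D(80)
Edges inside S: B-A(d=100), A-D(d=10)
numerator = 100 * 60 * 80 = 480000
denominator = 100 * 10 = 1000
card(S) = 480000 / 1000 = 480

480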